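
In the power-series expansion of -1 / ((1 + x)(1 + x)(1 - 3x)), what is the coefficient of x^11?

-99642

The denominator gives the recurrence a_n = a_(n−1) + 5a_(n−2) + 3a_(n−3) for n ≥ 3; the numerator fixes a_0 = -1, a_1 = -1, a_2 = -6.
Iterating: -1, -1, -6, -14, -47, -135, -412, -1228, -3693, -11069, -33218, -99642, so a_11 = -99642.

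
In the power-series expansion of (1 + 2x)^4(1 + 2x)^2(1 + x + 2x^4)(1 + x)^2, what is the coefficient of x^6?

1690

(1 + 2x)^4 has coefficients 1,8,24,32,16 for degrees 0…4.
(1 + 2x)^2 has coefficients 1,4,4,0,0,0,0 for degrees 0…6.
Multiplying by (1 + x + 2x^4) gives running coefficients 1,5,8,4,2,8,8 for degrees 0…6.
Finally multiplying by (1 + x)^2, the product of all factors after the first has coefficients 1,7,19,25,18,16,26 for degrees 0…6.
[x^6] = 1·26 + 8·16 + 24·18 + 32·25 + 16·19 = 1690.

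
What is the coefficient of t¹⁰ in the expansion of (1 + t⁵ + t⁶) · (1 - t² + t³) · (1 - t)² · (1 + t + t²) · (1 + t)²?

(1 + t⁵ + t⁶) has coefficients 1,0,0,0,0,1,1 for degrees 0…6.
(1 - t² + t³) has coefficients 1,0,-1,1,0,0,0,0,0,0,0 for degrees 0…10.
Multiplying by (1 - t)² gives running coefficients 1,-2,0,3,-3,1,0,0,0,0,0 for degrees 0…10.
Multiplying by (1 + t + t²) gives running coefficients 1,-1,-1,1,0,1,-2,1,0,0,0 for degrees 0…10.
Finally multiplying by (1 + t)², the product of all factors after the first has coefficients 1,1,-2,-2,1,2,0,-2,0,1,0 for degrees 0…10.
[t¹⁰] = 1·0 + 1·2 + 1·1 = 3.

3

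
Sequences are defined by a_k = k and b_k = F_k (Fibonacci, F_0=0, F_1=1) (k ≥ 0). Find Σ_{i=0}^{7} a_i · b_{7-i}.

This is [x^7] in the product of the two ordinary generating functions.
Σ = 0·13 + 1·8 + 2·5 + 3·3 + 4·2 + 5·1 + 6·1 + 7·0 = 46.

46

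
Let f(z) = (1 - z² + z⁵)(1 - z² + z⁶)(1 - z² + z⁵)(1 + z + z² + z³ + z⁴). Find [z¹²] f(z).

(1 - z² + z⁵) has coefficients 1,0,-1,0,0,1 for degrees 0…5.
(1 - z² + z⁶) has coefficients 1,0,-1,0,0,0,1,0,0,0,0,0,0 for degrees 0…12.
Multiplying by (1 - z² + z⁵) gives running coefficients 1,0,-2,0,1,1,1,-1,-1,0,0,1,0 for degrees 0…12.
Finally multiplying by (1 + z + z² + z³ + z⁴), the product of all factors after the first has coefficients 1,1,-1,-1,0,0,1,2,1,0,-1,-1,0 for degrees 0…12.
[z¹²] = 1·0 − 1·(-1) + 1·2 = 3.

3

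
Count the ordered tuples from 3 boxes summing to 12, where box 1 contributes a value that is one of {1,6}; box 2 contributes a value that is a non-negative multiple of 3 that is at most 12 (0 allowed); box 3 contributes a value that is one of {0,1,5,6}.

The generating function for the choices is (x + x^6)·(1 + x^3 + x^6 + x^9 + x^12)·(1 + x + x^5 + x^6); the count is [x^12].
(x + x^6) has coefficients 0,1,0,0,0,0,1 for degrees 0…6.
(1 + x^3 + x^6 + x^9 + x^12) has coefficients 1,0,0,1,0,0,1,0,0,1,0,0,1 for degrees 0…12.
Finally multiplying by (1 + x + x^5 + x^6), the product of all factors after the first has coefficients 1,1,0,1,1,1,2,1,1,2,1,1,2 for degrees 0…12.
[x^12] = 1·1 + 1·2 = 3.

3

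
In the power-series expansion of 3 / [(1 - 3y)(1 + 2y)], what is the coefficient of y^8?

12117

The denominator gives the recurrence a_n = a_(n−1) + 6a_(n−2) for n ≥ 2; the numerator fixes a_0 = 3, a_1 = 3.
Iterating: 3, 3, 21, 39, 165, 399, 1389, 3783, 12117, so a_8 = 12117.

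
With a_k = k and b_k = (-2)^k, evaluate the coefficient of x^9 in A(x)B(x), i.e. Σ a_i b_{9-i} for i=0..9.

The convolution is the t^9 coefficient of A(t)B(t).
Σ = 0·(-512) + 1·256 + 2·(-128) + 3·64 + 4·(-32) + 5·16 + 6·(-8) + 7·4 + 8·(-2) + 9·1 = 117.

117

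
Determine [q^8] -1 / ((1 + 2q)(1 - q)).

-171

Partial fractions give a closed form: a_n = (-2/3)·(-2)^n + (-1/3)·1^n.
At n = 8: a_8 = -171.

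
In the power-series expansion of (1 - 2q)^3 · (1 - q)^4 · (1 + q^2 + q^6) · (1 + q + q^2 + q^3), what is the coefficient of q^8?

(1 - 2q)^3 has coefficients 1,-6,12,-8 for degrees 0…3.
(1 - q)^4 has coefficients 1,-4,6,-4,1,0,0,0,0 for degrees 0…8.
Multiplying by (1 + q^2 + q^6) gives running coefficients 1,-4,7,-8,7,-4,2,-4,6 for degrees 0…8.
Finally multiplying by (1 + q + q^2 + q^3), the product of all factors after the first has coefficients 1,-3,4,-4,2,2,-3,1,0 for degrees 0…8.
[q^8] = 1·0 − 6·1 + 12·(-3) − 8·2 = -58.

-58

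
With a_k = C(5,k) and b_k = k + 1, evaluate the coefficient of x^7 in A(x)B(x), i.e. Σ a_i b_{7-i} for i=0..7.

176

Write out a_i and b_{7-i} for i = 0,…,7 and sum the products.
Σ = 1·8 + 5·7 + 10·6 + 10·5 + 5·4 + 1·3 + 0·2 + 0·1 = 176.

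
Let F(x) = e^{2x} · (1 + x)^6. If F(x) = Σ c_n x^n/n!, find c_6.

58576

The EGF product rule gives c_6 = Σ_{k_1+k_2=6} C(6; k_1,k_2) · ∏ g_i(k_i), where e^{2x} gives (2)^k; (1+x)^6 gives the falling factorial (6)_k.
g_1(k) for k = 0…6: 1, 2, 4, 8, 16, 32, 64.
g_2(k) for k = 0…6: 1, 6, 30, 120, 360, 720, 720.
c_6 = Σ_k C(6,k)·g_1(k)·g_2(6−k) = 1·1·720 + 6·2·720 + 15·4·360 + 20·8·120 + 15·16·30 + 6·32·6 + 1·64·1 = 720 + 8640 + 21600 + 19200 + 7200 + 1152 + 64 = 58576.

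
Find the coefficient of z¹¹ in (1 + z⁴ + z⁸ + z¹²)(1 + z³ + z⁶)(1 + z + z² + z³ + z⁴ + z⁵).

5

(1 + z⁴ + z⁸ + z¹²) has coefficients 1,0,0,0,1,0,0,0,1,0,0,0 for degrees 0…11.
(1 + z³ + z⁶) has coefficients 1,0,0,1,0,0,1,0,0,0,0,0 for degrees 0…11.
Finally multiplying by (1 + z + z² + z³ + z⁴ + z⁵), the product of all factors after the first has coefficients 1,1,1,2,2,2,2,2,2,1,1,1 for degrees 0…11.
[z¹¹] = 1·1 + 1·2 + 1·2 = 5.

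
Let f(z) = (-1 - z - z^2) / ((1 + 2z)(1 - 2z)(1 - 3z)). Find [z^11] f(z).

Partial fractions give a closed form: a_n = (-3/20)·(-2)^n + (7/4)·2^n + (-13/5)·3^n.
At n = 11: a_11 = -456691.

-456691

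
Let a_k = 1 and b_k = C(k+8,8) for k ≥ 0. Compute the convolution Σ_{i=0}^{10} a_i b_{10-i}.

92378

Write out a_i and b_{10-i} for i = 0,…,10 and sum the products.
Σ = 1·43758 + 1·24310 + 1·12870 + 1·6435 + 1·3003 + 1·1287 + 1·495 + 1·165 + 1·45 + 1·9 + 1·1 = 92378.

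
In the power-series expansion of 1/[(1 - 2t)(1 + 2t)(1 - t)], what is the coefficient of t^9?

The denominator gives the recurrence a_n = a_(n−1) + 4a_(n−2) − 4a_(n−3) for n ≥ 3; the numerator fixes a_0 = 1, a_1 = 1, a_2 = 5.
Iterating: 1, 1, 5, 5, 21, 21, 85, 85, 341, 341, so a_9 = 341.

341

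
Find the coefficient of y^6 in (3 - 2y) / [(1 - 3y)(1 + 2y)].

Partial fractions give a closed form: a_n = (7/5)·3^n + (8/5)·(-2)^n.
At n = 6: a_6 = 1123.

1123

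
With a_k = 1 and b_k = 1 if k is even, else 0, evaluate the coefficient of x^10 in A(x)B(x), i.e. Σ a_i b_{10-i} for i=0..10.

6

The convolution is the x^10 coefficient of A(x)B(x).
Σ = 1·1 + 1·0 + 1·1 + 1·0 + 1·1 + 1·0 + 1·1 + 1·0 + 1·1 + 1·0 + 1·1 = 6.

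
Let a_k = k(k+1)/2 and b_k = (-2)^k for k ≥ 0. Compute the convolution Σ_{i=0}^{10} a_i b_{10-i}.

Write out a_i and b_{10-i} for i = 0,…,10 and sum the products.
Σ = 0·1024 + 1·(-512) + 3·256 + 6·(-128) + 10·64 + 15·(-32) + 21·16 + 28·(-8) + 36·4 + 45·(-2) + 55·1 = -131.

-131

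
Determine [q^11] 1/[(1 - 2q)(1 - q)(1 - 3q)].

788970

Partial fractions give a closed form: a_n = (-4)·2^n + (1/2)·1^n + (9/2)·3^n.
At n = 11: a_11 = 788970.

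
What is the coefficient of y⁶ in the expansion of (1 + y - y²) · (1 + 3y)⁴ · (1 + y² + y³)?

204

(1 + y - y²) has coefficients 1,1,-1 for degrees 0…2.
(1 + 3y)⁴ has coefficients 1,12,54,108,81,0,0 for degrees 0…6.
Finally multiplying by (1 + y² + y³), the product of all factors after the first has coefficients 1,12,55,121,147,162,189 for degrees 0…6.
[y⁶] = 1·189 + 1·162 − 1·147 = 204.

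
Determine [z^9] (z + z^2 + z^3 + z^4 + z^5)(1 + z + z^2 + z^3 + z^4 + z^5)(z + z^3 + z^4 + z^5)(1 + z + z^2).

47

(z + z^2 + z^3 + z^4 + z^5) has coefficients 0,1,1,1,1,1 for degrees 0…5.
(1 + z + z^2 + z^3 + z^4 + z^5) has coefficients 1,1,1,1,1,1,0,0,0,0 for degrees 0…9.
Multiplying by (z + z^3 + z^4 + z^5) gives running coefficients 0,1,1,2,3,4,4,3,3,2 for degrees 0…9.
Finally multiplying by (1 + z + z^2), the product of all factors after the first has coefficients 0,1,2,4,6,9,11,11,10,8 for degrees 0…9.
[z^9] = 1·10 + 1·11 + 1·11 + 1·9 + 1·6 = 47.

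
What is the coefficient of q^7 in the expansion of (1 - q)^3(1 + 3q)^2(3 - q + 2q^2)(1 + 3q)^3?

252

(1 - q)^3 has coefficients 1,-3,3,-1 for degrees 0…3.
(1 + 3q)^2 has coefficients 1,6,9,0,0,0,0,0 for degrees 0…7.
Multiplying by (3 - q + 2q^2) gives running coefficients 3,17,23,3,18,0,0,0 for degrees 0…7.
Finally multiplying by (1 + 3q)^3, the product of all factors after the first has coefficients 3,44,257,750,1125,864,567,486 for degrees 0…7.
[q^7] = 1·486 − 3·567 + 3·864 − 1·1125 = 252.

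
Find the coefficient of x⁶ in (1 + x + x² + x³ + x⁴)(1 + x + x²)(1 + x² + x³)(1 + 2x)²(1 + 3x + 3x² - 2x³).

(1 + x + x² + x³ + x⁴) has coefficients 1,1,1,1,1 for degrees 0…4.
(1 + x + x²) has coefficients 1,1,1,0,0,0,0 for degrees 0…6.
Multiplying by (1 + x² + x³) gives running coefficients 1,1,2,2,2,1,0 for degrees 0…6.
Multiplying by (1 + 2x)² gives running coefficients 1,5,10,14,18,17,12 for degrees 0…6.
Finally multiplying by (1 + 3x + 3x² - 2x³), the product of all factors after the first has coefficients 1,8,28,57,80,93,89 for degrees 0…6.
[x⁶] = 1·89 + 1·93 + 1·80 + 1·57 + 1·28 = 347.

347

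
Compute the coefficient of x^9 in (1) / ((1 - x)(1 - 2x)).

Partial fractions give a closed form: a_n = (-1)·1^n + (2)·2^n.
At n = 9: a_9 = 1023.

1023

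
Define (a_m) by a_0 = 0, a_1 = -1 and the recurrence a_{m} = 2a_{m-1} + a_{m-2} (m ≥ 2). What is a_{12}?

The ordinary generating function has denominator 1 - 2t - t^2.
Iterating the recurrence: a_0,…,a_{12} = 0, -1, -2, -5, -12, -29, -70, -169, -408, -985, -2378, -5741, -13860.

-13860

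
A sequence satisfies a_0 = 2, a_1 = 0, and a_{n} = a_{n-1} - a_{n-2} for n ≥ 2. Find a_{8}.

The ordinary generating function has denominator 1 - y + y^2.
Iterating the recurrence: a_0,…,a_{8} = 2, 0, -2, -2, 0, 2, 2, 0, -2.

-2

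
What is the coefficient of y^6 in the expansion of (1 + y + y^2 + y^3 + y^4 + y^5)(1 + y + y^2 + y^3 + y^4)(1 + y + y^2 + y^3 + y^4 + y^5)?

(1 + y + y^2 + y^3 + y^4 + y^5) has coefficients 1,1,1,1,1,1 for degrees 0…5.
(1 + y + y^2 + y^3 + y^4) has coefficients 1,1,1,1,1,0,0 for degrees 0…6.
Finally multiplying by (1 + y + y^2 + y^3 + y^4 + y^5), the product of all factors after the first has coefficients 1,2,3,4,5,5,4 for degrees 0…6.
[y^6] = 1·4 + 1·5 + 1·5 + 1·4 + 1·3 + 1·2 = 23.

23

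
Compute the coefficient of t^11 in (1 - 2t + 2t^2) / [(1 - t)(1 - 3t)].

The denominator gives the recurrence a_n = 4a_(n−1) − 3a_(n−2) for n ≥ 3; the numerator fixes a_0 = 1, a_1 = 2, a_2 = 7.
Iterating: 1, 2, 7, 22, 67, 202, 607, 1822, 5467, 16402, 49207, 147622, so a_11 = 147622.

147622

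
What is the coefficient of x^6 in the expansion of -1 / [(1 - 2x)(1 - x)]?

-127

Partial fractions give a closed form: a_n = (-2)·2^n + (1)·1^n.
At n = 6: a_6 = -127.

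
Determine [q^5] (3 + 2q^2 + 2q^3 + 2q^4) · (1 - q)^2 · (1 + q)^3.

(3 + 2q^2 + 2q^3 + 2q^4) has coefficients 3,0,2,2,2 for degrees 0…4.
(1 - q)^2 has coefficients 1,-2,1,0,0,0 for degrees 0…5.
Finally multiplying by (1 + q)^3, the product of all factors after the first has coefficients 1,1,-2,-2,1,1 for degrees 0…5.
[q^5] = 3·1 + 2·(-2) + 2·(-2) + 2·1 = -3.

-3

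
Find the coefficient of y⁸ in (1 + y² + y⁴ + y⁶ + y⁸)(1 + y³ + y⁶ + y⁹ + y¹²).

2

(1 + y² + y⁴ + y⁶ + y⁸) has coefficients 1,0,1,0,1,0,1,0,1 for degrees 0…8.
(1 + y³ + y⁶ + y⁹ + y¹²) has coefficients 1,0,0,1,0,0,1,0,0 for degrees 0…8.
[y⁸] = 1·0 + 1·1 + 1·0 + 1·0 + 1·1 = 2.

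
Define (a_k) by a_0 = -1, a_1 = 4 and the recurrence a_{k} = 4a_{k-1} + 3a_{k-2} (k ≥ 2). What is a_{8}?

The ordinary generating function has denominator 1 - 4y - 3y^2.
Iterating the recurrence: a_0,…,a_{8} = -1, 4, 13, 64, 295, 1372, 6373, 29608, 137551.

137551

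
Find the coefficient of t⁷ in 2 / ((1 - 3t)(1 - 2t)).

Partial fractions give a closed form: a_n = (6)·3^n + (-4)·2^n.
At n = 7: a_7 = 12610.

12610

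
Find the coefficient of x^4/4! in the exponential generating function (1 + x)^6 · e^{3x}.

4149

The EGF product rule gives c_4 = Σ_{k_1+k_2=4} C(4; k_1,k_2) · ∏ g_i(k_i), where (1+x)^6 gives the falling factorial (6)_k; e^{3x} gives (3)^k.
g_1(k) for k = 0…4: 1, 6, 30, 120, 360.
g_2(k) for k = 0…4: 1, 3, 9, 27, 81.
c_4 = Σ_k C(4,k)·g_1(k)·g_2(4−k) = 1·1·81 + 4·6·27 + 6·30·9 + 4·120·3 + 1·360·1 = 81 + 648 + 1620 + 1440 + 360 = 4149.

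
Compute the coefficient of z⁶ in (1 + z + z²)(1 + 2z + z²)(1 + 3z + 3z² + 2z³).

(1 + z + z²) has coefficients 1,1,1 for degrees 0…2.
(1 + 2z + z²) has coefficients 1,2,1,0,0,0,0 for degrees 0…6.
Finally multiplying by (1 + 3z + 3z² + 2z³), the product of all factors after the first has coefficients 1,5,10,11,7,2,0 for degrees 0…6.
[z⁶] = 1·0 + 1·2 + 1·7 = 9.

9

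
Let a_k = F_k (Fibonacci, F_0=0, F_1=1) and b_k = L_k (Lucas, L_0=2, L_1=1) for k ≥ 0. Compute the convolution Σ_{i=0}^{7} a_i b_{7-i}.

This is [x^7] in the product of the two ordinary generating functions.
Σ = 0·29 + 1·18 + 1·11 + 2·7 + 3·4 + 5·3 + 8·1 + 13·2 = 104.

104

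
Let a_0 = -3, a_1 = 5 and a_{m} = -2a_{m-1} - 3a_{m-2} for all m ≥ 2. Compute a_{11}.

-1117

The ordinary generating function has denominator 1 + 2x + 3x^2.
Iterating the recurrence: a_0,…,a_{11} = -3, 5, -1, -13, 29, -19, -49, 155, -163, -139, 767, -1117.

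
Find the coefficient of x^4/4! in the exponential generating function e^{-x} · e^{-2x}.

The EGF product rule gives c_4 = Σ_{k_1+k_2=4} C(4; k_1,k_2) · ∏ g_i(k_i), where e^{-x} gives (-1)^k; e^{-2x} gives (-2)^k.
g_1(k) for k = 0…4: 1, -1, 1, -1, 1.
g_2(k) for k = 0…4: 1, -2, 4, -8, 16.
c_4 = Σ_k C(4,k)·g_1(k)·g_2(4−k) = 1·1·16 + 4·(-1)·(-8) + 6·1·4 + 4·(-1)·(-2) + 1·1·1 = 16 + 32 + 24 + 8 + 1 = 81.

81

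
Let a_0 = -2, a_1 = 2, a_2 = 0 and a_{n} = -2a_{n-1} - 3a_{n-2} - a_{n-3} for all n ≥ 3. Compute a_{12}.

The ordinary generating function has denominator 1 + 2t + 3t^2 + t^3.
Iterating the recurrence: a_0,…,a_{12} = -2, 2, 0, -4, 6, 0, -14, 22, -2, -48, 80, -14, -164.

-164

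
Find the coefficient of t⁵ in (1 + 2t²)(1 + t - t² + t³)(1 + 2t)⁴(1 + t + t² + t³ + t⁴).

(1 + 2t²) has coefficients 1,0,2 for degrees 0…2.
(1 + t - t² + t³) has coefficients 1,1,-1,1,0,0 for degrees 0…5.
Multiplying by (1 + 2t)⁴ gives running coefficients 1,9,31,49,32,8 for degrees 0…5.
Finally multiplying by (1 + t + t² + t³ + t⁴), the product of all factors after the first has coefficients 1,10,41,90,122,129 for degrees 0…5.
[t⁵] = 1·129 + 2·90 = 309.

309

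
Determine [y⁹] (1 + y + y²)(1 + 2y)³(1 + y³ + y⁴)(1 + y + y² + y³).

(1 + y + y²) has coefficients 1,1,1 for degrees 0…2.
(1 + 2y)³ has coefficients 1,6,12,8,0,0,0,0,0,0 for degrees 0…9.
Multiplying by (1 + y³ + y⁴) gives running coefficients 1,6,12,9,7,18,20,8,0,0 for degrees 0…9.
Finally multiplying by (1 + y + y² + y³), the product of all factors after the first has coefficients 1,7,19,28,34,46,54,53,46,28 for degrees 0…9.
[y⁹] = 1·28 + 1·46 + 1·53 = 127.

127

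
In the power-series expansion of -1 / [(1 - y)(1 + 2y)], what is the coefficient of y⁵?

Partial fractions give a closed form: a_n = (-1/3)·1^n + (-2/3)·(-2)^n.
At n = 5: a_5 = 21.

21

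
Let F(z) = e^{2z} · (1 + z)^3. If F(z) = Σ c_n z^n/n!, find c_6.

3040

The EGF product rule gives c_6 = Σ_{k_1+k_2=6} C(6; k_1,k_2) · ∏ g_i(k_i), where e^{2z} gives (2)^k; (1+z)^3 gives the falling factorial (3)_k.
g_1(k) for k = 0…6: 1, 2, 4, 8, 16, 32, 64.
g_2(k) for k = 0…6: 1, 3, 6, 6, 0, 0, 0.
c_6 = Σ_k C(6,k)·g_1(k)·g_2(6−k) = 20·8·6 + 15·16·6 + 6·32·3 + 1·64·1 = 960 + 1440 + 576 + 64 = 3040.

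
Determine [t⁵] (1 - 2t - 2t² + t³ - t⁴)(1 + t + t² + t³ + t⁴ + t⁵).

(1 - 2t - 2t² + t³ - t⁴) has coefficients 1,-2,-2,1,-1 for degrees 0…4.
(1 + t + t² + t³ + t⁴ + t⁵) has coefficients 1,1,1,1,1,1 for degrees 0…5.
[t⁵] = 1·1 − 2·1 − 2·1 + 1·1 − 1·1 = -3.

-3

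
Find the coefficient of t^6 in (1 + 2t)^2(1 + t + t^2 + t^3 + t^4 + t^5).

(1 + 2t)^2 has coefficients 1,4,4 for degrees 0…2.
(1 + t + t^2 + t^3 + t^4 + t^5) has coefficients 1,1,1,1,1,1,0 for degrees 0…6.
[t^6] = 1·0 + 4·1 + 4·1 = 8.

8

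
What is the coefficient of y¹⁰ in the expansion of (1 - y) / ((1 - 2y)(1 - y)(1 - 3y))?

175099

Partial fractions give a closed form: a_n = (-2)·2^n + (3)·3^n.
At n = 10: a_10 = 175099.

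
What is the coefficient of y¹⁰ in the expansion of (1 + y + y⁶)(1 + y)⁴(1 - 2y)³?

17

(1 + y + y⁶) has coefficients 1,1,0,0,0,0,1 for degrees 0…6.
(1 + y)⁴ has coefficients 1,4,6,4,1,0,0,0,0,0,0 for degrees 0…10.
Finally multiplying by (1 - 2y)³, the product of all factors after the first has coefficients 1,-2,-6,8,17,-6,-20,-8,0,0,0 for degrees 0…10.
[y¹⁰] = 1·0 + 1·0 + 1·17 = 17.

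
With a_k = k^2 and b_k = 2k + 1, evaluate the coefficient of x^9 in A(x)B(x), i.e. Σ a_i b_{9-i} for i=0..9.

The convolution is the t^9 coefficient of A(t)B(t).
Σ = 0·19 + 1·17 + 4·15 + 9·13 + 16·11 + 25·9 + 36·7 + 49·5 + 64·3 + 81·1 = 1365.

1365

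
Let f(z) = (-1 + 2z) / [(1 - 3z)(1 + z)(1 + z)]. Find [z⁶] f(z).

-142

The denominator gives the recurrence a_n = a_(n−1) + 5a_(n−2) + 3a_(n−3) for n ≥ 3; the numerator fixes a_0 = -1, a_1 = 1, a_2 = -4.
Iterating: -1, 1, -4, -2, -19, -41, -142, so a_6 = -142.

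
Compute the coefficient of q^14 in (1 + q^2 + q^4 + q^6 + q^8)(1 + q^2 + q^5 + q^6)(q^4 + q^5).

(1 + q^2 + q^4 + q^6 + q^8) has coefficients 1,0,1,0,1,0,1,0,1 for degrees 0…8.
(1 + q^2 + q^5 + q^6) has coefficients 1,0,1,0,0,1,1,0,0,0,0,0,0,0,0 for degrees 0…14.
Finally multiplying by (q^4 + q^5), the product of all factors after the first has coefficients 0,0,0,0,1,1,1,1,0,1,2,1,0,0,0 for degrees 0…14.
[q^14] = 1·0 + 1·0 + 1·2 + 1·0 + 1·1 = 3.

3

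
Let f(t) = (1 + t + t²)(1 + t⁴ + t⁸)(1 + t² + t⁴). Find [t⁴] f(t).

(1 + t + t²) has coefficients 1,1,1 for degrees 0…2.
(1 + t⁴ + t⁸) has coefficients 1,0,0,0,1 for degrees 0…4.
Finally multiplying by (1 + t² + t⁴), the product of all factors after the first has coefficients 1,0,1,0,2 for degrees 0…4.
[t⁴] = 1·2 + 1·0 + 1·1 = 3.

3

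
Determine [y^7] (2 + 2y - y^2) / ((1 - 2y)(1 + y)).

235

The denominator gives the recurrence a_n = a_(n−1) + 2a_(n−2) for n ≥ 3; the numerator fixes a_0 = 2, a_1 = 4, a_2 = 7.
Iterating: 2, 4, 7, 15, 29, 59, 117, 235, so a_7 = 235.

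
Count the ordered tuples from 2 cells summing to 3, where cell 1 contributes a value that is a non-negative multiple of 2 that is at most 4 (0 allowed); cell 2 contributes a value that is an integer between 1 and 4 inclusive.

The generating function for the choices is (1 + y² + y⁴)·(y + y² + y³ + y⁴); the count is [y³].
(1 + y² + y⁴) has coefficients 1,0,1,0 for degrees 0…3.
(y + y² + y³ + y⁴) has coefficients 0,1,1,1 for degrees 0…3.
[y³] = 1·1 + 1·1 = 2.

2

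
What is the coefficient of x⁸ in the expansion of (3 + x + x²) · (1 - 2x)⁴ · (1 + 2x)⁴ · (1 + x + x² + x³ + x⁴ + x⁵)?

-64

(3 + x + x²) has coefficients 3,1,1 for degrees 0…2.
(1 - 2x)⁴ has coefficients 1,-8,24,-32,16,0,0,0,0 for degrees 0…8.
Multiplying by (1 + 2x)⁴ gives running coefficients 1,0,-16,0,96,0,-256,0,256 for degrees 0…8.
Finally multiplying by (1 + x + x² + x³ + x⁴ + x⁵), the product of all factors after the first has coefficients 1,1,-15,-15,81,81,-176,-176,96 for degrees 0…8.
[x⁸] = 3·96 + 1·(-176) + 1·(-176) = -64.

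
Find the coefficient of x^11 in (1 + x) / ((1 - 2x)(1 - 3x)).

Partial fractions give a closed form: a_n = (-3)·2^n + (4)·3^n.
At n = 11: a_11 = 702444.

702444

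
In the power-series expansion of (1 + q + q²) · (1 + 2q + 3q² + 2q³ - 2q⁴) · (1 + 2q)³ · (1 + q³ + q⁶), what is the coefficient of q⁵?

(1 + q + q²) has coefficients 1,1,1 for degrees 0…2.
(1 + 2q + 3q² + 2q³ - 2q⁴) has coefficients 1,2,3,2,-2,0 for degrees 0…5.
Multiplying by (1 + 2q)³ gives running coefficients 1,8,27,52,62,36 for degrees 0…5.
Finally multiplying by (1 + q³ + q⁶), the product of all factors after the first has coefficients 1,8,27,53,70,63 for degrees 0…5.
[q⁵] = 1·63 + 1·70 + 1·53 = 186.

186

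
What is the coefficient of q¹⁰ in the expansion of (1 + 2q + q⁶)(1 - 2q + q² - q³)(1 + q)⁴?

(1 + 2q + q⁶) has coefficients 1,2,0,0,0,0,1 for degrees 0…6.
(1 - 2q + q² - q³) has coefficients 1,-2,1,-1,0,0,0,0,0,0,0 for degrees 0…10.
Finally multiplying by (1 + q)⁴, the product of all factors after the first has coefficients 1,2,-1,-5,-5,-4,-3,-1,0,0,0 for degrees 0…10.
[q¹⁰] = 1·0 + 2·0 + 1·(-5) = -5.

-5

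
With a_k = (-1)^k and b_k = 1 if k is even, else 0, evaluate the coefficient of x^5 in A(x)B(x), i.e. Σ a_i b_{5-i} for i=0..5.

-3

This is [x^5] in the product of the two ordinary generating functions.
Σ = 1·0 − 1·1 + 1·0 − 1·1 + 1·0 − 1·1 = -3.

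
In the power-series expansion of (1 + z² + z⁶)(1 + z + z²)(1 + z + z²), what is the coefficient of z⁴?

(1 + z² + z⁶) has coefficients 1,0,1,0,0 for degrees 0…4.
(1 + z + z²) has coefficients 1,1,1,0,0 for degrees 0…4.
Finally multiplying by (1 + z + z²), the product of all factors after the first has coefficients 1,2,3,2,1 for degrees 0…4.
[z⁴] = 1·1 + 1·3 = 4.

4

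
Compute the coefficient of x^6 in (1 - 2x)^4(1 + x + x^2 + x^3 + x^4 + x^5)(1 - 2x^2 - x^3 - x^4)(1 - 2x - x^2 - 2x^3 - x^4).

-30

(1 - 2x)^4 has coefficients 1,-8,24,-32,16 for degrees 0…4.
(1 + x + x^2 + x^3 + x^4 + x^5) has coefficients 1,1,1,1,1,1,0 for degrees 0…6.
Multiplying by (1 - 2x^2 - x^3 - x^4) gives running coefficients 1,1,-1,-2,-3,-3,-4 for degrees 0…6.
Finally multiplying by (1 - 2x - x^2 - 2x^3 - x^4), the product of all factors after the first has coefficients 1,-1,-4,-3,-1,6,10 for degrees 0…6.
[x^6] = 1·10 − 8·6 + 24·(-1) − 32·(-3) + 16·(-4) = -30.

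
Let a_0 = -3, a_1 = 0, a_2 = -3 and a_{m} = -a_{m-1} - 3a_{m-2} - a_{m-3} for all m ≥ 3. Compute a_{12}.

The ordinary generating function has denominator 1 + q + 3q^2 + q^3.
Iterating the recurrence: a_0,…,a_{12} = -3, 0, -3, 6, 3, -18, 3, 48, -39, -108, 177, 186, -609.

-609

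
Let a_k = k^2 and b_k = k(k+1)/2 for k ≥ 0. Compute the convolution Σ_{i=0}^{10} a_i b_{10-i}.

Write out a_i and b_{10-i} for i = 0,…,10 and sum the products.
Σ = 0·55 + 1·45 + 4·36 + 9·28 + 16·21 + 25·15 + 36·10 + 49·6 + 64·3 + 81·1 + 100·0 = 2079.

2079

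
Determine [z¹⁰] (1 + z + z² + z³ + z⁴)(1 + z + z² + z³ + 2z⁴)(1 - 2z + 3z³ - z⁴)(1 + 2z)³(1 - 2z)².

-125

(1 + z + z² + z³ + z⁴) has coefficients 1,1,1,1,1 for degrees 0…4.
(1 + z + z² + z³ + 2z⁴) has coefficients 1,1,1,1,2,0,0,0,0,0,0 for degrees 0…10.
Multiplying by (1 - 2z + 3z³ - z⁴) gives running coefficients 1,-1,-1,2,2,-2,2,5,-2,0,0 for degrees 0…10.
Multiplying by (1 + 2z)³ gives running coefficients 1,5,5,-8,-6,26,30,9,36,64,16 for degrees 0…10.
Finally multiplying by (1 - 2z)², the product of all factors after the first has coefficients 1,1,-11,-8,46,18,-98,-7,120,-44,-96 for degrees 0…10.
[z¹⁰] = 1·(-96) + 1·(-44) + 1·120 + 1·(-7) + 1·(-98) = -125.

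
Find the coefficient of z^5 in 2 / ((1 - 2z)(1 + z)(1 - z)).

84

Partial fractions give a closed form: a_n = (8/3)·2^n + (1/3)·(-1)^n + (-1)·1^n.
At n = 5: a_5 = 84.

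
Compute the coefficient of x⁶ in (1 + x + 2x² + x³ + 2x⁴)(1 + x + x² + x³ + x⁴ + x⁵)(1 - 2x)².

6

(1 + x + 2x² + x³ + 2x⁴) has coefficients 1,1,2,1,2 for degrees 0…4.
(1 + x + x² + x³ + x⁴ + x⁵) has coefficients 1,1,1,1,1,1,0 for degrees 0…6.
Finally multiplying by (1 - 2x)², the product of all factors after the first has coefficients 1,-3,1,1,1,1,0 for degrees 0…6.
[x⁶] = 1·0 + 1·1 + 2·1 + 1·1 + 2·1 = 6.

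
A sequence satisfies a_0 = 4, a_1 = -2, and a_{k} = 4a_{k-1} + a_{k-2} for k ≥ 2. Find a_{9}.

The ordinary generating function has denominator 1 - 4q - q^2.
Iterating the recurrence: a_0,…,a_{9} = 4, -2, -4, -18, -76, -322, -1364, -5778, -24476, -103682.

-103682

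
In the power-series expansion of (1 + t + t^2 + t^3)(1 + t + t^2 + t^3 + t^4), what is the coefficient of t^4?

(1 + t + t^2 + t^3) has coefficients 1,1,1,1 for degrees 0…3.
(1 + t + t^2 + t^3 + t^4) has coefficients 1,1,1,1,1 for degrees 0…4.
[t^4] = 1·1 + 1·1 + 1·1 + 1·1 = 4.

4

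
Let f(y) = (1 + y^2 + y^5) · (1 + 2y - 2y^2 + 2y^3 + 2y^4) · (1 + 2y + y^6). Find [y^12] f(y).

(1 + y^2 + y^5) has coefficients 1,0,1,0,0,1 for degrees 0…5.
(1 + 2y - 2y^2 + 2y^3 + 2y^4) has coefficients 1,2,-2,2,2,0,0,0,0,0,0,0,0 for degrees 0…12.
Finally multiplying by (1 + 2y + y^6), the product of all factors after the first has coefficients 1,4,2,-2,6,4,1,2,-2,2,2,0,0 for degrees 0…12.
[y^12] = 1·0 + 1·2 + 1·2 = 4.

4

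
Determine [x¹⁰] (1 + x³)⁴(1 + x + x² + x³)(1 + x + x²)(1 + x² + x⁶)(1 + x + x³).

136

(1 + x³)⁴ has coefficients 1,0,0,4,0,0,6,0,0,4,0 for degrees 0…10.
(1 + x + x² + x³) has coefficients 1,1,1,1,0,0,0,0,0,0,0 for degrees 0…10.
Multiplying by (1 + x + x²) gives running coefficients 1,2,3,3,2,1,0,0,0,0,0 for degrees 0…10.
Multiplying by (1 + x² + x⁶) gives running coefficients 1,2,4,5,5,4,3,3,3,3,2 for degrees 0…10.
Finally multiplying by (1 + x + x³), the product of all factors after the first has coefficients 1,3,6,10,12,13,12,11,10,9,8 for degrees 0…10.
[x¹⁰] = 1·8 + 4·11 + 6·12 + 4·3 = 136.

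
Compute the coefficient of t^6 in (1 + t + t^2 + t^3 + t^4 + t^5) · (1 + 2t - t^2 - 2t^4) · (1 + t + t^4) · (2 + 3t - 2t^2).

5

(1 + t + t^2 + t^3 + t^4 + t^5) has coefficients 1,1,1,1,1,1 for degrees 0…5.
(1 + 2t - t^2 - 2t^4) has coefficients 1,2,-1,0,-2,0,0 for degrees 0…6.
Multiplying by (1 + t + t^4) gives running coefficients 1,3,1,-1,-1,0,-1 for degrees 0…6.
Finally multiplying by (2 + 3t - 2t^2), the product of all factors after the first has coefficients 2,9,9,-5,-7,-1,0 for degrees 0…6.
[t^6] = 1·0 + 1·(-1) + 1·(-7) + 1·(-5) + 1·9 + 1·9 = 5.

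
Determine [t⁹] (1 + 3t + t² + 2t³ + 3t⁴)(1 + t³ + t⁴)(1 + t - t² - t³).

-5

(1 + 3t + t² + 2t³ + 3t⁴) has coefficients 1,3,1,2,3 for degrees 0…4.
(1 + t³ + t⁴) has coefficients 1,0,0,1,1,0,0,0,0,0 for degrees 0…9.
Finally multiplying by (1 + t - t² - t³), the product of all factors after the first has coefficients 1,1,-1,0,2,0,-2,-1,0,0 for degrees 0…9.
[t⁹] = 1·0 + 3·0 + 1·(-1) + 2·(-2) + 3·0 = -5.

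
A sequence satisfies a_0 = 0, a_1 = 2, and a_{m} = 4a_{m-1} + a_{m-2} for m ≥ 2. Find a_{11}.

The ordinary generating function has denominator 1 - 4z - z^2.
Iterating the recurrence: a_0,…,a_{11} = 0, 2, 8, 34, 144, 610, 2584, 10946, 46368, 196418, 832040, 3524578.

3524578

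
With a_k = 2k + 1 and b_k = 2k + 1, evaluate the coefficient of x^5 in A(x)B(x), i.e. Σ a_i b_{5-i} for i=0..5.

146

This is [x^5] in the product of the two ordinary generating functions.
Σ = 1·11 + 3·9 + 5·7 + 7·5 + 9·3 + 11·1 = 146.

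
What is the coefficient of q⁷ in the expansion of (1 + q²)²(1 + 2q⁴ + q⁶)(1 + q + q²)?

5

(1 + q²)² has coefficients 1,0,2,0,1 for degrees 0…4.
(1 + 2q⁴ + q⁶) has coefficients 1,0,0,0,2,0,1,0 for degrees 0…7.
Finally multiplying by (1 + q + q²), the product of all factors after the first has coefficients 1,1,1,0,2,2,3,1 for degrees 0…7.
[q⁷] = 1·1 + 2·2 + 1·0 = 5.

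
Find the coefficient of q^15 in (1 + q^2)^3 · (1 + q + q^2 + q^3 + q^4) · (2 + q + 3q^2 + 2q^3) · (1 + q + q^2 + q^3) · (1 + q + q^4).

(1 + q^2)^3 has coefficients 1,0,3,0,3,0,1 for degrees 0…6.
(1 + q + q^2 + q^3 + q^4) has coefficients 1,1,1,1,1,0,0,0,0,0,0,0,0,0,0,0 for degrees 0…15.
Multiplying by (2 + q + 3q^2 + 2q^3) gives running coefficients 2,3,6,8,8,6,5,2,0,0,0,0,0,0,0,0 for degrees 0…15.
Multiplying by (1 + q + q^2 + q^3) gives running coefficients 2,5,11,19,25,28,27,21,13,7,2,0,0,0,0,0 for degrees 0…15.
Finally multiplying by (1 + q + q^4), the product of all factors after the first has coefficients 2,7,16,30,46,58,66,67,59,48,36,23,13,7,2,0 for degrees 0…15.
[q^15] = 1·0 + 3·7 + 3·23 + 1·48 = 138.

138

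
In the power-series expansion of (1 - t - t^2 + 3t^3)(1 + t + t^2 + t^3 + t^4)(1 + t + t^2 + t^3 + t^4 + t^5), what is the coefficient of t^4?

(1 - t - t^2 + 3t^3) has coefficients 1,-1,-1,3 for degrees 0…3.
(1 + t + t^2 + t^3 + t^4) has coefficients 1,1,1,1,1 for degrees 0…4.
Finally multiplying by (1 + t + t^2 + t^3 + t^4 + t^5), the product of all factors after the first has coefficients 1,2,3,4,5 for degrees 0…4.
[t^4] = 1·5 − 1·4 − 1·3 + 3·2 = 4.

4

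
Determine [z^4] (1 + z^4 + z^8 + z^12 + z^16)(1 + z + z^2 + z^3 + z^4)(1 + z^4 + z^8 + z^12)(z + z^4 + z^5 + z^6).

(1 + z^4 + z^8 + z^12 + z^16) has coefficients 1,0,0,0,1 for degrees 0…4.
(1 + z + z^2 + z^3 + z^4) has coefficients 1,1,1,1,1 for degrees 0…4.
Multiplying by (1 + z^4 + z^8 + z^12) gives running coefficients 1,1,1,1,2 for degrees 0…4.
Finally multiplying by (z + z^4 + z^5 + z^6), the product of all factors after the first has coefficients 0,1,1,1,2 for degrees 0…4.
[z^4] = 1·2 + 1·0 = 2.

2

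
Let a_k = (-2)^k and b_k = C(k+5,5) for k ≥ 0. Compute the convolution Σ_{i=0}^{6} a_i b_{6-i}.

222

This is [x^6] in the product of the two ordinary generating functions.
Σ = 1·462 − 2·252 + 4·126 − 8·56 + 16·21 − 32·6 + 64·1 = 222.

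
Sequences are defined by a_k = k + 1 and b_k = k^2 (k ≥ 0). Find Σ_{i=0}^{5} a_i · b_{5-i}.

The convolution is the x^5 coefficient of A(x)B(x).
Σ = 1·25 + 2·16 + 3·9 + 4·4 + 5·1 + 6·0 = 105.

105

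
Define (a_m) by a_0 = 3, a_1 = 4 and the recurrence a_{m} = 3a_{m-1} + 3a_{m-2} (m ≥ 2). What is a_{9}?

The ordinary generating function has denominator 1 - 3q - 3q^2.
Iterating the recurrence: a_0,…,a_{9} = 3, 4, 21, 75, 288, 1089, 4131, 15660, 59373, 225099.

225099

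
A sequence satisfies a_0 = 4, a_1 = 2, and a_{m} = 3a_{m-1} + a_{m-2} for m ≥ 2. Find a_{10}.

137554

The ordinary generating function has denominator 1 - 3q - q^2.
Iterating the recurrence: a_0,…,a_{10} = 4, 2, 10, 32, 106, 350, 1156, 3818, 12610, 41648, 137554.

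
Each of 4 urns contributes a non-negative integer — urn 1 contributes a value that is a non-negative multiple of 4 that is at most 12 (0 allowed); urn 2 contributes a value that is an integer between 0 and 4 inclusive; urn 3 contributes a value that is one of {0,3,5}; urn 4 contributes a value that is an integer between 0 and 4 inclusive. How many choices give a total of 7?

The generating function for the choices is (1 + q^4 + q^8 + q^12)·(1 + q + q^2 + q^3 + q^4)·(1 + q^3 + q^5)·(1 + q + q^2 + q^3 + q^4); the count is [q^7].
(1 + q^4 + q^8 + q^12) has coefficients 1,0,0,0,1,0,0,0 for degrees 0…7.
(1 + q + q^2 + q^3 + q^4) has coefficients 1,1,1,1,1,0,0,0 for degrees 0…7.
Multiplying by (1 + q^3 + q^5) gives running coefficients 1,1,1,2,2,2,2,2 for degrees 0…7.
Finally multiplying by (1 + q + q^2 + q^3 + q^4), the product of all factors after the first has coefficients 1,2,3,5,7,8,9,10 for degrees 0…7.
[q^7] = 1·10 + 1·5 = 15.

15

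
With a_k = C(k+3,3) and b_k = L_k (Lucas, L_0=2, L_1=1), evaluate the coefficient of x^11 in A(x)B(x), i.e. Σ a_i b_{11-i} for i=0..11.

8512

The convolution is the x^11 coefficient of A(x)B(x).
Σ = 1·199 + 4·123 + 10·76 + 20·47 + 35·29 + 56·18 + 84·11 + 120·7 + 165·4 + 220·3 + 286·1 + 364·2 = 8512.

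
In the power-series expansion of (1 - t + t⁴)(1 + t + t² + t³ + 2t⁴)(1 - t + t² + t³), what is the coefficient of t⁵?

(1 - t + t⁴) has coefficients 1,-1,0,0,1 for degrees 0…4.
(1 + t + t² + t³ + 2t⁴) has coefficients 1,1,1,1,2,0 for degrees 0…5.
Finally multiplying by (1 - t + t² + t³), the product of all factors after the first has coefficients 1,0,1,2,3,0 for degrees 0…5.
[t⁵] = 1·0 − 1·3 + 1·0 = -3.

-3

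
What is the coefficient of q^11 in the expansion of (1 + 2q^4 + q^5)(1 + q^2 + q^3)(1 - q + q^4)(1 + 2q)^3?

15

(1 + 2q^4 + q^5) has coefficients 1,0,0,0,2,1 for degrees 0…5.
(1 + q^2 + q^3) has coefficients 1,0,1,1,0,0,0,0,0,0,0,0 for degrees 0…11.
Multiplying by (1 - q + q^4) gives running coefficients 1,-1,1,0,0,0,1,1,0,0,0,0 for degrees 0…11.
Finally multiplying by (1 + 2q)^3, the product of all factors after the first has coefficients 1,5,7,2,4,8,1,7,18,20,8,0 for degrees 0…11.
[q^11] = 1·0 + 2·7 + 1·1 = 15.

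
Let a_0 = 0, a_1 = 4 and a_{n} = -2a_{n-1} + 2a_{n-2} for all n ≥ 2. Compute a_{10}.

The ordinary generating function has denominator 1 + 2x - 2x^2.
Iterating the recurrence: a_0,…,a_{10} = 0, 4, -8, 24, -64, 176, -480, 1312, -3584, 9792, -26752.

-26752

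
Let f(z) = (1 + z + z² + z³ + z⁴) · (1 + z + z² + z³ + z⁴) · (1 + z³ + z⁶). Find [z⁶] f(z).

(1 + z + z² + z³ + z⁴) has coefficients 1,1,1,1,1 for degrees 0…4.
(1 + z + z² + z³ + z⁴) has coefficients 1,1,1,1,1,0,0 for degrees 0…6.
Finally multiplying by (1 + z³ + z⁶), the product of all factors after the first has coefficients 1,1,1,2,2,1,2 for degrees 0…6.
[z⁶] = 1·2 + 1·1 + 1·2 + 1·2 + 1·1 = 8.

8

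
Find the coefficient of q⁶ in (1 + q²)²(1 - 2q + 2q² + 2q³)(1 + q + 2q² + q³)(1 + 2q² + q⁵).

(1 + q²)² has coefficients 1,0,2,0,1 for degrees 0…4.
(1 - 2q + 2q² + 2q³) has coefficients 1,-2,2,2,0,0,0 for degrees 0…6.
Multiplying by (1 + q + 2q² + q³) gives running coefficients 1,-1,2,1,4,6,2 for degrees 0…6.
Finally multiplying by (1 + 2q² + q⁵), the product of all factors after the first has coefficients 1,-1,4,-1,8,9,9 for degrees 0…6.
[q⁶] = 1·9 + 2·8 + 1·4 = 29.

29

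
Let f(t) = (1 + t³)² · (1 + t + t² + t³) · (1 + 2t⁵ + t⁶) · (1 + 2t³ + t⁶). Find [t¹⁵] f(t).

19

(1 + t³)² has coefficients 1,0,0,2,0,0,1 for degrees 0…6.
(1 + t + t² + t³) has coefficients 1,1,1,1,0,0,0,0,0,0,0,0,0,0,0,0 for degrees 0…15.
Multiplying by (1 + 2t⁵ + t⁶) gives running coefficients 1,1,1,1,0,2,3,3,3,1,0,0,0,0,0,0 for degrees 0…15.
Finally multiplying by (1 + 2t³ + t⁶), the product of all factors after the first has coefficients 1,1,1,3,2,4,6,4,8,8,6,8,5,3,3,1 for degrees 0…15.
[t¹⁵] = 1·1 + 2·5 + 1·8 = 19.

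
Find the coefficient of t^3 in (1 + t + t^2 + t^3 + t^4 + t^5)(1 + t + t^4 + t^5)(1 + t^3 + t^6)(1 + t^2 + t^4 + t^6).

5

(1 + t + t^2 + t^3 + t^4 + t^5) has coefficients 1,1,1,1 for degrees 0…3.
(1 + t + t^4 + t^5) has coefficients 1,1,0,0 for degrees 0…3.
Multiplying by (1 + t^3 + t^6) gives running coefficients 1,1,0,1 for degrees 0…3.
Finally multiplying by (1 + t^2 + t^4 + t^6), the product of all factors after the first has coefficients 1,1,1,2 for degrees 0…3.
[t^3] = 1·2 + 1·1 + 1·1 + 1·1 = 5.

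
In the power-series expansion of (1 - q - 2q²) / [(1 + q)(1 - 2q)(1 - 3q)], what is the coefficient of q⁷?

The denominator gives the recurrence a_n = 4a_(n−1) − a_(n−2) − 6a_(n−3) for n ≥ 3; the numerator fixes a_0 = 1, a_1 = 3, a_2 = 9.
Iterating: 1, 3, 9, 27, 81, 243, 729, 2187, so a_7 = 2187.

2187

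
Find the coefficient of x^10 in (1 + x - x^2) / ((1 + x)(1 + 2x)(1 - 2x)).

683

Partial fractions give a closed form: a_n = (1/3)·(-1)^n + (1/4)·(-2)^n + (5/12)·2^n.
At n = 10: a_10 = 683.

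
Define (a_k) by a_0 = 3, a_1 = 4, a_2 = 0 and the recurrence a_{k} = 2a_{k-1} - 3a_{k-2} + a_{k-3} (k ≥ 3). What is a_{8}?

8

The ordinary generating function has denominator 1 - 2t + 3t^2 - t^3.
Iterating the recurrence: a_0,…,a_{8} = 3, 4, 0, -9, -14, -1, 31, 51, 8.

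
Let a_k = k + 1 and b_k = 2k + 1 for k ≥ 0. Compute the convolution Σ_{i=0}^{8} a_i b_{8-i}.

This is [x^8] in the product of the two ordinary generating functions.
Σ = 1·17 + 2·15 + 3·13 + 4·11 + 5·9 + 6·7 + 7·5 + 8·3 + 9·1 = 285.

285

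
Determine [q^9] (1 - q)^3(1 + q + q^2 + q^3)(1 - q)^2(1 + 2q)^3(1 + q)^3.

-23

(1 - q)^3 has coefficients 1,-3,3,-1 for degrees 0…3.
(1 + q + q^2 + q^3) has coefficients 1,1,1,1,0,0,0,0,0,0 for degrees 0…9.
Multiplying by (1 - q)^2 gives running coefficients 1,-1,0,0,-1,1,0,0,0,0 for degrees 0…9.
Multiplying by (1 + 2q)^3 gives running coefficients 1,5,6,-4,-9,-5,-6,4,8,0 for degrees 0…9.
Finally multiplying by (1 + q)^3, the product of all factors after the first has coefficients 1,8,24,30,2,-38,-52,-38,-3,30 for degrees 0…9.
[q^9] = 1·30 − 3·(-3) + 3·(-38) − 1·(-52) = -23.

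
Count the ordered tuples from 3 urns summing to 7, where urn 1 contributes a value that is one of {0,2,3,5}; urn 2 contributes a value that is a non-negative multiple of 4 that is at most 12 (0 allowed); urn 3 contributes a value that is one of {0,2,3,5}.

4

The generating function for the choices is (1 + y² + y³ + y⁵)·(1 + y⁴ + y⁸ + y¹²)·(1 + y² + y³ + y⁵); the count is [y⁷].
(1 + y² + y³ + y⁵) has coefficients 1,0,1,1,0,1 for degrees 0…5.
(1 + y⁴ + y⁸ + y¹²) has coefficients 1,0,0,0,1,0,0,0 for degrees 0…7.
Finally multiplying by (1 + y² + y³ + y⁵), the product of all factors after the first has coefficients 1,0,1,1,1,1,1,1 for degrees 0…7.
[y⁷] = 1·1 + 1·1 + 1·1 + 1·1 = 4.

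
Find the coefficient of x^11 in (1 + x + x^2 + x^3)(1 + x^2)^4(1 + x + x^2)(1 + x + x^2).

(1 + x + x^2 + x^3) has coefficients 1,1,1,1 for degrees 0…3.
(1 + x^2)^4 has coefficients 1,0,4,0,6,0,4,0,1,0,0,0 for degrees 0…11.
Multiplying by (1 + x + x^2) gives running coefficients 1,1,5,4,10,6,10,4,5,1,1,0 for degrees 0…11.
Finally multiplying by (1 + x + x^2), the product of all factors after the first has coefficients 1,2,7,10,19,20,26,20,19,10,7,2 for degrees 0…11.
[x^11] = 1·2 + 1·7 + 1·10 + 1·19 = 38.

38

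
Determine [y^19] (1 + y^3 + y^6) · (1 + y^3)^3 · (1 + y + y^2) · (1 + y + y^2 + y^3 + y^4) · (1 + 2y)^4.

(1 + y^3 + y^6) has coefficients 1,0,0,1,0,0,1 for degrees 0…6.
(1 + y^3)^3 has coefficients 1,0,0,3,0,0,3,0,0,1,0,0,0,0,0,0,0,0,0,0 for degrees 0…19.
Multiplying by (1 + y + y^2) gives running coefficients 1,1,1,3,3,3,3,3,3,1,1,1,0,0,0,0,0,0,0,0 for degrees 0…19.
Multiplying by (1 + y + y^2 + y^3 + y^4) gives running coefficients 1,2,3,6,9,11,13,15,15,13,11,9,6,3,2,1,0,0,0,0 for degrees 0…19.
Finally multiplying by (1 + 2y)^4, the product of all factors after the first has coefficients 1,10,43,110,209,355,557,767,943,1085,1163,1129,998,827,634,425,248,136,64,16 for degrees 0…19.
[y^19] = 1·16 + 1·248 + 1·827 = 1091.

1091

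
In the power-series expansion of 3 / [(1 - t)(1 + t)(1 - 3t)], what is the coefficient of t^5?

819

Partial fractions give a closed form: a_n = (-3/4)·1^n + (3/8)·(-1)^n + (27/8)·3^n.
At n = 5: a_5 = 819.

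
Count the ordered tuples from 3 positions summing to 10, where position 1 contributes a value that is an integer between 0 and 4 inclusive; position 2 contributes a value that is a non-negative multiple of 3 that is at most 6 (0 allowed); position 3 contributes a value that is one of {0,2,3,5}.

The generating function for the choices is (1 + y + y² + y³ + y⁴)·(1 + y³ + y⁶)·(1 + y² + y³ + y⁵); the count is [y¹⁰].
(1 + y + y² + y³ + y⁴) has coefficients 1,1,1,1,1 for degrees 0…4.
(1 + y³ + y⁶) has coefficients 1,0,0,1,0,0,1,0,0,0,0 for degrees 0…10.
Finally multiplying by (1 + y² + y³ + y⁵), the product of all factors after the first has coefficients 1,0,1,2,0,2,2,0,2,1,0 for degrees 0…10.
[y¹⁰] = 1·0 + 1·1 + 1·2 + 1·0 + 1·2 = 5.

5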